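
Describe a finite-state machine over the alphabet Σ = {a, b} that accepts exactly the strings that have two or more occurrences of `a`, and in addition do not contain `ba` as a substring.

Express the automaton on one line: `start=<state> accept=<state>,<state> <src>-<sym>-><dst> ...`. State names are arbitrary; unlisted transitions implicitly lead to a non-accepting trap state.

Handle the two conditions separately and then intersect. One (4 states) tracks the count of `a`s, saturating at 3; the other (3 states) tracks partial matches of the forbidden pattern `ba`. Each combined state is a pair, one component from each; accept when both components accept.
An 11-state machine:
          a    b  
>  s0     s1   s2 
   s1     s3   s4 
   s2     s5   s2 
 * s3     s6   s7 
   s4     s8   s4 
   s5     s8   s5 
 * s6     s6   s9 
 * s7    s10   s7 
   s8    s10   s8 
 * s9    s10   s9 
   s10   s10  s10 
(> = start, * = accepting)

start=s0 accept=s3,s6,s7,s9 s0-a->s1 s0-b->s2 s1-a->s3 s1-b->s4 s2-a->s5 s2-b->s2 s3-a->s6 s3-b->s7 s4-a->s8 s4-b->s4 s5-a->s8 s5-b->s5 s6-a->s6 s6-b->s9 s7-a->s10 s7-b->s7 s8-a->s10 s8-b->s8 s9-a->s10 s9-b->s9 s10-a->s10 s10-b->s10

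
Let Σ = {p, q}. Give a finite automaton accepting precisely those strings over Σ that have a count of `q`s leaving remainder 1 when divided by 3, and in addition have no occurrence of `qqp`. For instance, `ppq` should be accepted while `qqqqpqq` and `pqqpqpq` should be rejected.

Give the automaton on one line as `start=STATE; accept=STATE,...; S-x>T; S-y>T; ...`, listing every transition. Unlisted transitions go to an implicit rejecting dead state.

Handle the two conditions separately and then intersect. The first has 3 states tracking the count of `q`s modulo 3; the second has 4 states tracking partial matches of the forbidden pattern `qqp`. A product state is a pair (one from each), accepting exactly when both do.
          p    q  
>  s0     s0   s1 
 * s1     s2   s3 
 * s2     s2   s4 
   s3     s5   s6 
   s4     s7   s6 
   s5     s5   s8 
   s6     s8   s9 
   s7     s7  s10 
   s8     s8  s11 
 * s9    s11   s3 
   s10    s0   s9 
   s11   s11   s5 
(> = start, * = accepting)

start=s0; accept=s1,s2,s9; s0-p>s0; s0-q>s1; s1-p>s2; s1-q>s3; s2-p>s2; s2-q>s4; s3-p>s5; s3-q>s6; s4-p>s7; s4-q>s6; s5-p>s5; s5-q>s8; s6-p>s8; s6-q>s9; s7-p>s7; s7-q>s10; s8-p>s8; s8-q>s11; s9-p>s11; s9-q>s3; s10-p>s0; s10-q>s9; s11-p>s11; s11-q>s5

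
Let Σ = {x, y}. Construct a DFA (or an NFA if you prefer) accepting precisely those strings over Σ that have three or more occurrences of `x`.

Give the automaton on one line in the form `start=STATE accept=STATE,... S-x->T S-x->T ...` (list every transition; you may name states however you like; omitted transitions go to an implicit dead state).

start=q0 accept=q3,q4 q0-x->q1 q0-y->q0 q1-x->q2 q1-y->q1 q2-x->q3 q2-y->q2 q3-x->q4 q3-y->q3 q4-x->q4 q4-y->q4

Count `x`s, saturating at 4: states q0 through q3 mean 0 through 3 `x`s seen; q4 means more than 3. Each `x` increments (capped at q4); other symbols loop. Accept from {q3, q4}.
With 5 states:
        x   y  
>  q0   q1  q0 
   q1   q2  q1 
   q2   q3  q2 
 * q3   q4  q3 
 * q4   q4  q4 
(> = start, * = accepting)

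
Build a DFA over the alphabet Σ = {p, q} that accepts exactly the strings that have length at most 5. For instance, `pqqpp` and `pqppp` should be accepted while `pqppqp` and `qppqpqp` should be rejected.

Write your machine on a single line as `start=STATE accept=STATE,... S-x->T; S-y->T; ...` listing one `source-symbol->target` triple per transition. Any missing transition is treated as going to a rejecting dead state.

Count input length up to 6: every symbol moves from S0 toward S6, which means 'more than 5' and absorbs. Accept from {S0, S1, S2, S3, S4, S5}.
        p   q  
>* S0   S1  S1 
 * S1   S2  S2 
 * S2   S3  S3 
 * S3   S4  S4 
 * S4   S5  S5 
 * S5   S6  S6 
   S6   S6  S6 
(> = start, * = accepting)

start=S0; accept=S0,S1,S2,S3,S4,S5; S0-p->S1; S0-q->S1; S1-p->S2; S1-q->S2; S2-p->S3; S2-q->S3; S3-p->S4; S3-q->S4; S4-p->S5; S4-q->S5; S5-p->S6; S5-q->S6; S6-p->S6; S6-q->S6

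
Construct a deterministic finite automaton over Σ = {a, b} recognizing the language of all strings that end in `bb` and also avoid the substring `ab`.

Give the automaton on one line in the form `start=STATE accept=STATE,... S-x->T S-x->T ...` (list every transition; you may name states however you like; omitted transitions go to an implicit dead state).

start=q0 accept=q3 q0-a->q1 q0-b->q2 q1-a->q1 q1-b->q1 q2-a->q1 q2-b->q3 q3-a->q1 q3-b->q3

Handle the two conditions separately and then intersect. The first has 3 states tracking how much of the suffix `bb` has currently been matched; the second has 3 states tracking partial matches of the forbidden pattern `ab`. A product state is a pair (one from each), accepting exactly when both do. After merging equivalent states the machine shrinks.
With 4 states:
        a   b  
>  q0   q1  q2 
   q1   q1  q1 
   q2   q1  q3 
 * q3   q1  q3 
(> = start, * = accepting)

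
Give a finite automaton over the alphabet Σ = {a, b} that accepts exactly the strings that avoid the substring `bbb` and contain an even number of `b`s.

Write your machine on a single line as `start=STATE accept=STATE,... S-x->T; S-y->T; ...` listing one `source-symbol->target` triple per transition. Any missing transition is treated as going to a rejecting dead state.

start=s0; accept=s0,s3,s4; s0-a->s0; s0-b->s1; s1-a->s2; s1-b->s3; s2-a->s2; s2-b->s4; s3-a->s0; s3-b->s5; s4-a->s0; s4-b->s6; s5-a->s5; s5-b->s5; s6-a->s2; s6-b->s5

Run two small machines in parallel and take their product. One (4 states) tracks partial matches of the forbidden pattern `bbb`; the other (2 states) tracks the count of `b`s modulo 2. Each combined state is a pair, one component from each; accept when both components accept. Equivalent product states are then merged.
A 7-state machine:
        a   b  
>* s0   s0  s1 
   s1   s2  s3 
   s2   s2  s4 
 * s3   s0  s5 
 * s4   s0  s6 
   s5   s5  s5 
   s6   s2  s5 
(> = start, * = accepting)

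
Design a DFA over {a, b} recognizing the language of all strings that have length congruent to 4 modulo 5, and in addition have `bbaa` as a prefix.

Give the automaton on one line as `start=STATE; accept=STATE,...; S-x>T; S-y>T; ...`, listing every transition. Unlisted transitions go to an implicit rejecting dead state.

start=q0; accept=q8; q0-a>q1; q0-b>q2; q1-a>q3; q1-b>q3; q2-a>q3; q2-b>q4; q3-a>q5; q3-b>q5; q4-a>q6; q4-b>q5; q5-a>q7; q5-b>q7; q6-a>q8; q6-b>q7; q7-a>q9; q7-b>q9; q8-a>q10; q8-b>q10; q9-a>q1; q9-b>q1; q10-a>q11; q10-b>q11; q11-a>q12; q11-b>q12; q12-a>q13; q12-b>q13; q13-a>q8; q13-b>q8

Run two small machines in parallel and take their product. One (5 states) tracks the input length modulo 5; the other (6 states) tracks whether the input so far still matches the prefix `bbaa`. Each combined state is a pair, one component from each; accept when both components accept.
14 states suffice.
          a    b  
>  q0     q1   q2 
   q1     q3   q3 
   q2     q3   q4 
   q3     q5   q5 
   q4     q6   q5 
   q5     q7   q7 
   q6     q8   q7 
   q7     q9   q9 
 * q8    q10  q10 
   q9     q1   q1 
   q10   q11  q11 
   q11   q12  q12 
   q12   q13  q13 
   q13    q8   q8 
(> = start, * = accepting)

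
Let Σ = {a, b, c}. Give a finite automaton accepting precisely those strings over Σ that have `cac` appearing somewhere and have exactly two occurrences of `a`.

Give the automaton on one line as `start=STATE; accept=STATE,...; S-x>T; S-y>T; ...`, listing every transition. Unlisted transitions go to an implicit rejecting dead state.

Run two small machines in parallel and take their product. One (4 states) tracks whether and how much of `cac` has been seen; the other (4 states) tracks the count of `a`s, saturating at 3. Each combined state is a pair, one component from each; accept when both components accept. After merging equivalent states the machine shrinks.
With 9 states:
        a   b   c  
>  S0   S1  S0  S2 
   S1   S3  S1  S4 
   S2   S5  S0  S2 
   S3   S3  S3  S3 
   S4   S6  S1  S4 
   S5   S3  S1  S7 
   S6   S3  S3  S8 
   S7   S8  S7  S7 
 * S8   S3  S8  S8 
(> = start, * = accepting)

start=S0; accept=S8; S0-a>S1; S0-b>S0; S0-c>S2; S1-a>S3; S1-b>S1; S1-c>S4; S2-a>S5; S2-b>S0; S2-c>S2; S3-a>S3; S3-b>S3; S3-c>S3; S4-a>S6; S4-b>S1; S4-c>S4; S5-a>S3; S5-b>S1; S5-c>S7; S6-a>S3; S6-b>S3; S6-c>S8; S7-a>S8; S7-b>S7; S7-c>S7; S8-a>S3; S8-b>S8; S8-c>S8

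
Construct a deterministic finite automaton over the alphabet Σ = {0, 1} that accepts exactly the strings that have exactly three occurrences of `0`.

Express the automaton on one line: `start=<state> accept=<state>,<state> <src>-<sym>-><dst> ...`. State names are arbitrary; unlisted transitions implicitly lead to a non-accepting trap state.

start=q0 accept=q3 q0-0->q1 q0-1->q0 q1-0->q2 q1-1->q1 q2-0->q3 q2-1->q2 q3-0->q4 q3-1->q3 q4-0->q4 q4-1->q4

Count `0`s, saturating at 4: states q0 through q3 mean 0 through 3 `0`s seen; q4 means more than 3. Each `0` increments (capped at q4); other symbols loop. Accept from {q3}.
With 5 states:
        0   1  
>  q0   q1  q0 
   q1   q2  q1 
   q2   q3  q2 
 * q3   q4  q3 
   q4   q4  q4 
(> = start, * = accepting)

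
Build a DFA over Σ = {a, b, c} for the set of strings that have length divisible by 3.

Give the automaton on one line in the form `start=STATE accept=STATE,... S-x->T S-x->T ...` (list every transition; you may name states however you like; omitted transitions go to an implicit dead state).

start=S0 accept=S0 S0-a->S1 S0-b->S1 S0-c->S1 S1-a->S2 S1-b->S2 S1-c->S2 S2-a->S0 S2-b->S0 S2-c->S0

Count input length modulo 3: every symbol advances one step around the cycle S0 → S1 → S2 → S0. Accept at S0.
        a   b   c  
>* S0   S1  S1  S1 
   S1   S2  S2  S2 
   S2   S0  S0  S0 
(> = start, * = accepting)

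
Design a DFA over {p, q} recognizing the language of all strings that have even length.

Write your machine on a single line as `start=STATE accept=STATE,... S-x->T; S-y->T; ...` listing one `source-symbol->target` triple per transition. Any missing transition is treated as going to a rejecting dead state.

Count input length modulo 2: every symbol advances one step around the cycle A → B → A. Accept at A.
2 states suffice.
       p  q 
>* A   B  B 
   B   A  A 
(> = start, * = accepting)

start=A; accept=A; A-p->B; A-q->B; B-p->A; B-q->A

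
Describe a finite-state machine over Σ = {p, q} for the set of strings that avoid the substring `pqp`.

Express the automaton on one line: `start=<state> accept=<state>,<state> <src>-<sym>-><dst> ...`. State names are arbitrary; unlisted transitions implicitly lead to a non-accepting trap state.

start=A accept=A,B,C A-p->B A-q->A B-p->B B-q->C C-p->D C-q->A D-p->D D-q->D

Track partial matches of the forbidden pattern `pqp`. State D is a dead state reached once `pqp` has occurred; every other state accepts. A means no part of `pqp` is currently matched.
A 4-state machine:
       p  q 
>* A   B  A 
 * B   B  C 
 * C   D  A 
   D   D  D 
(> = start, * = accepting)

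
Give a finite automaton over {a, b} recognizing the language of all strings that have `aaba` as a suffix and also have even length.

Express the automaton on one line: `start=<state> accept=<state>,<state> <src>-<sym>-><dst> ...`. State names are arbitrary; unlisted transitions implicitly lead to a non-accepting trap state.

Build one automaton per condition and run them in lockstep. The first has 5 states tracking how much of the suffix `aaba` has currently been matched; the second has 2 states tracking the input length modulo 2. A product state is a pair (one from each), accepting exactly when both do.
10 states suffice.
        a   b  
>  S0   S1  S2 
   S1   S3  S0 
   S2   S4  S0 
   S3   S5  S6 
   S4   S5  S2 
   S5   S3  S7 
   S6   S8  S0 
   S7   S9  S2 
 * S8   S5  S2 
   S9   S3  S0 
(> = start, * = accepting)

start=S0 accept=S8 S0-a->S1 S0-b->S2 S1-a->S3 S1-b->S0 S2-a->S4 S2-b->S0 S3-a->S5 S3-b->S6 S4-a->S5 S4-b->S2 S5-a->S3 S5-b->S7 S6-a->S8 S6-b->S0 S7-a->S9 S7-b->S2 S8-a->S5 S8-b->S2 S9-a->S3 S9-b->S0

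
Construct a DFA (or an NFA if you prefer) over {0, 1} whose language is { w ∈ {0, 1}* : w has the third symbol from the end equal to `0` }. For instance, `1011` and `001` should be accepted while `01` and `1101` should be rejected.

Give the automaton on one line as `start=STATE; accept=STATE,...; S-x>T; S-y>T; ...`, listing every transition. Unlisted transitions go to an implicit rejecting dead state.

start=q0; accept=q7,q8,q9,q10; q0-0>q1; q0-1>q2; q1-0>q3; q1-1>q4; q2-0>q5; q2-1>q6; q3-0>q7; q3-1>q8; q4-0>q9; q4-1>q10; q5-0>q11; q5-1>q12; q6-0>q13; q6-1>q14; q7-0>q7; q7-1>q8; q8-0>q9; q8-1>q10; q9-0>q11; q9-1>q12; q10-0>q13; q10-1>q14; q11-0>q7; q11-1>q8; q12-0>q9; q12-1>q10; q13-0>q11; q13-1>q12; q14-0>q13; q14-1>q14

A DFA must remember the last 3 symbols (since which symbol is third-to-last isn't known until the input ends). Use one state per possible window of the last ≤3 symbols; accept from those whose window starts with `0`.
15 states suffice.
          0    1  
>  q0     q1   q2 
   q1     q3   q4 
   q2     q5   q6 
   q3     q7   q8 
   q4     q9  q10 
   q5    q11  q12 
   q6    q13  q14 
 * q7     q7   q8 
 * q8     q9  q10 
 * q9    q11  q12 
 * q10   q13  q14 
   q11    q7   q8 
   q12    q9  q10 
   q13   q11  q12 
   q14   q13  q14 
(> = start, * = accepting)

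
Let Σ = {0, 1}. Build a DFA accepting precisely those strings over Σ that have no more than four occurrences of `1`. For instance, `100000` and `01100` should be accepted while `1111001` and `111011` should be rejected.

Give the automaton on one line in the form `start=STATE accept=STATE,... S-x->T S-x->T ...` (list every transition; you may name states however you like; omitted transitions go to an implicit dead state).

Count `1`s, saturating at 5: states q0 through q4 mean 0 through 4 `1`s seen; q5 means more than 4. Each `1` increments (capped at q5); other symbols loop. Accept from {q0, q1, q2, q3, q4}.
        0   1  
>* q0   q0  q1 
 * q1   q1  q2 
 * q2   q2  q3 
 * q3   q3  q4 
 * q4   q4  q5 
   q5   q5  q5 
(> = start, * = accepting)

start=q0 accept=q0,q1,q2,q3,q4 q0-0->q0 q0-1->q1 q1-0->q1 q1-1->q2 q2-0->q2 q2-1->q3 q3-0->q3 q3-1->q4 q4-0->q4 q4-1->q5 q5-0->q5 q5-1->q5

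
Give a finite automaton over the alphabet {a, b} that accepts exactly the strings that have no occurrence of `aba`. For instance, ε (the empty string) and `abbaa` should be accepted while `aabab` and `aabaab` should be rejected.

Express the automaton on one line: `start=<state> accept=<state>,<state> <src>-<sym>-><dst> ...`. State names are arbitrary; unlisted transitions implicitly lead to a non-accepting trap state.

This is the complement of 'contains `aba`'. Use the same substring-matching states — s0 through s3 holding how much of `aba` has just been matched — but flip the accepting set: everything except the trap s3 accepts.
With 4 states:
        a   b  
>* s0   s1  s0 
 * s1   s1  s2 
 * s2   s3  s0 
   s3   s3  s3 
(> = start, * = accepting)

start=s0 accept=s0,s1,s2 s0-a->s1 s0-b->s0 s1-a->s1 s1-b->s2 s2-a->s3 s2-b->s0 s3-a->s3 s3-b->s3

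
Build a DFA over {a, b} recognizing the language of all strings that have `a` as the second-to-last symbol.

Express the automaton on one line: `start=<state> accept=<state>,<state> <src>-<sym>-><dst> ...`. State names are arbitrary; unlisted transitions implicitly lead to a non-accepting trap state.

A DFA must remember the last 2 symbols (since which symbol is second-to-last isn't known until the input ends). Use one state per possible window of the last ≤2 symbols; accept from those whose window starts with `a`.
A 7-state machine:
        a   b  
>  S0   S1  S2 
   S1   S3  S4 
   S2   S5  S6 
 * S3   S3  S4 
 * S4   S5  S6 
   S5   S3  S4 
   S6   S5  S6 
(> = start, * = accepting)

start=S0 accept=S3,S4 S0-a->S1 S0-b->S2 S1-a->S3 S1-b->S4 S2-a->S5 S2-b->S6 S3-a->S3 S3-b->S4 S4-a->S5 S4-b->S6 S5-a->S3 S5-b->S4 S6-a->S5 S6-b->S6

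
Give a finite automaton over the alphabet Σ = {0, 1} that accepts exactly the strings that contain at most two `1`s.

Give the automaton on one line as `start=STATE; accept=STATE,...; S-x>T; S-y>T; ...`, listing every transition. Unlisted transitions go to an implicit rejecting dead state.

start=S0; accept=S0,S1,S2; S0-0>S0; S0-1>S1; S1-0>S1; S1-1>S2; S2-0>S2; S2-1>S3; S3-0>S3; S3-1>S3

Count `1`s, saturating at 3: states S0 through S2 mean 0 through 2 `1`s seen; S3 means more than 2. Each `1` increments (capped at S3); other symbols loop. Accept from {S0, S1, S2}.
        0   1  
>* S0   S0  S1 
 * S1   S1  S2 
 * S2   S2  S3 
   S3   S3  S3 
(> = start, * = accepting)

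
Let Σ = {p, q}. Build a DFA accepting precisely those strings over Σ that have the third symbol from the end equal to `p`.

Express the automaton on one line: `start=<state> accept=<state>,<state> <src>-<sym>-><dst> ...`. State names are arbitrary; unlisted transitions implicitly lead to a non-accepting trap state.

start=s0 accept=s7,s8,s9,s10 s0-p->s1 s0-q->s2 s1-p->s3 s1-q->s4 s2-p->s5 s2-q->s6 s3-p->s7 s3-q->s8 s4-p->s9 s4-q->s10 s5-p->s11 s5-q->s12 s6-p->s13 s6-q->s14 s7-p->s7 s7-q->s8 s8-p->s9 s8-q->s10 s9-p->s11 s9-q->s12 s10-p->s13 s10-q->s14 s11-p->s7 s11-q->s8 s12-p->s9 s12-q->s10 s13-p->s11 s13-q->s12 s14-p->s13 s14-q->s14

A DFA must remember the last 3 symbols (since which symbol is third-to-last isn't known until the input ends). Use one state per possible window of the last ≤3 symbols; accept from those whose window starts with `p`.
A 15-state machine:
          p    q  
>  s0     s1   s2 
   s1     s3   s4 
   s2     s5   s6 
   s3     s7   s8 
   s4     s9  s10 
   s5    s11  s12 
   s6    s13  s14 
 * s7     s7   s8 
 * s8     s9  s10 
 * s9    s11  s12 
 * s10   s13  s14 
   s11    s7   s8 
   s12    s9  s10 
   s13   s11  s12 
   s14   s13  s14 
(> = start, * = accepting)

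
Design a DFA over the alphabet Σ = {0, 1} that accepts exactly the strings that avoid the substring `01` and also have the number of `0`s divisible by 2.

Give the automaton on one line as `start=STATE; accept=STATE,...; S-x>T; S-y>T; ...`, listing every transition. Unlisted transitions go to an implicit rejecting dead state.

start=q0; accept=q0,q2; q0-0>q1; q0-1>q0; q1-0>q2; q1-1>q3; q2-0>q1; q2-1>q4; q3-0>q4; q3-1>q3; q4-0>q3; q4-1>q4

Handle the two conditions separately and then intersect. The first has 3 states tracking partial matches of the forbidden pattern `01`; the second has 2 states tracking the count of `0`s modulo 2. A product state is a pair (one from each), accepting exactly when both do.
        0   1  
>* q0   q1  q0 
   q1   q2  q3 
 * q2   q1  q4 
   q3   q4  q3 
   q4   q3  q4 
(> = start, * = accepting)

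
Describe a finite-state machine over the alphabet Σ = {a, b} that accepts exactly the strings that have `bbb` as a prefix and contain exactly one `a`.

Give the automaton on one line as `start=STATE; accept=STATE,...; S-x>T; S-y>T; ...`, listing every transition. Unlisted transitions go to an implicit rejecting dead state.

Build one automaton per condition and run them in lockstep. One (5 states) tracks whether the input so far still matches the prefix `bbb`; the other (3 states) tracks the count of `a`s, saturating at 2. Each combined state is a pair, one component from each; accept when both components accept.
With 8 states:
        a   b  
>  s0   s1  s2 
   s1   s3  s1 
   s2   s1  s4 
   s3   s3  s3 
   s4   s1  s5 
   s5   s6  s5 
 * s6   s7  s6 
   s7   s7  s7 
(> = start, * = accepting)

start=s0; accept=s6; s0-a>s1; s0-b>s2; s1-a>s3; s1-b>s1; s2-a>s1; s2-b>s4; s3-a>s3; s3-b>s3; s4-a>s1; s4-b>s5; s5-a>s6; s5-b>s5; s6-a>s7; s6-b>s6; s7-a>s7; s7-b>s7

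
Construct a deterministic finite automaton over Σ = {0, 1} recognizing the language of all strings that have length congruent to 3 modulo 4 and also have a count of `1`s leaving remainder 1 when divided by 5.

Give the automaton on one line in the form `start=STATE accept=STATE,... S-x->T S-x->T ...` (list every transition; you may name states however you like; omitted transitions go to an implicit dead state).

Run two small machines in parallel and take their product. One (4 states) tracks the input length modulo 4; the other (5 states) tracks the count of `1`s modulo 5. Each combined state is a pair, one component from each; accept when both components accept.
With 20 states:
          0    1  
>  q0     q1   q2 
   q1     q3   q4 
   q2     q4   q5 
   q3     q6   q7 
   q4     q7   q8 
   q5     q8   q9 
   q6     q0  q10 
 * q7    q10  q11 
   q8    q11  q12 
   q9    q12  q13 
   q10    q2  q14 
   q11   q14  q15 
   q12   q15  q16 
   q13   q16   q1 
   q14    q5  q17 
   q15   q17  q18 
   q16   q18   q3 
   q17    q9  q19 
   q18   q19   q6 
   q19   q13   q0 
(> = start, * = accepting)

start=q0 accept=q7 q0-0->q1 q0-1->q2 q1-0->q3 q1-1->q4 q2-0->q4 q2-1->q5 q3-0->q6 q3-1->q7 q4-0->q7 q4-1->q8 q5-0->q8 q5-1->q9 q6-0->q0 q6-1->q10 q7-0->q10 q7-1->q11 q8-0->q11 q8-1->q12 q9-0->q12 q9-1->q13 q10-0->q2 q10-1->q14 q11-0->q14 q11-1->q15 q12-0->q15 q12-1->q16 q13-0->q16 q13-1->q1 q14-0->q5 q14-1->q17 q15-0->q17 q15-1->q18 q16-0->q18 q16-1->q3 q17-0->q9 q17-1->q19 q18-0->q19 q18-1->q6 q19-0->q13 q19-1->q0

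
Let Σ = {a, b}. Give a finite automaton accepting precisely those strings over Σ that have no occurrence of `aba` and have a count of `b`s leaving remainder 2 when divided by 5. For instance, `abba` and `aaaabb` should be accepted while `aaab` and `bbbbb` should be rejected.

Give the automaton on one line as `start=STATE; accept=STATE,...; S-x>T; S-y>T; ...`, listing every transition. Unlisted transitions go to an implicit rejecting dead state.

Run two small machines in parallel and take their product. The first has 4 states tracking partial matches of the forbidden pattern `aba`; the second has 5 states tracking the count of `b`s modulo 5. A product state is a pair (one from each), accepting exactly when both do.
          a    b  
>  S0     S1   S2 
   S1     S1   S3 
   S2     S4   S5 
   S3     S6   S5 
   S4     S4   S7 
 * S5     S8   S9 
   S6     S6  S10 
 * S7    S10   S9 
 * S8     S8  S11 
   S9    S12  S13 
   S10   S10  S14 
   S11   S14  S13 
   S12   S12  S15 
   S13   S16   S0 
   S14   S14  S17 
   S15   S17   S0 
   S16   S16  S18 
   S17   S17  S19 
   S18   S19   S2 
   S19   S19   S6 
(> = start, * = accepting)

start=S0; accept=S5,S7,S8; S0-a>S1; S0-b>S2; S1-a>S1; S1-b>S3; S2-a>S4; S2-b>S5; S3-a>S6; S3-b>S5; S4-a>S4; S4-b>S7; S5-a>S8; S5-b>S9; S6-a>S6; S6-b>S10; S7-a>S10; S7-b>S9; S8-a>S8; S8-b>S11; S9-a>S12; S9-b>S13; S10-a>S10; S10-b>S14; S11-a>S14; S11-b>S13; S12-a>S12; S12-b>S15; S13-a>S16; S13-b>S0; S14-a>S14; S14-b>S17; S15-a>S17; S15-b>S0; S16-a>S16; S16-b>S18; S17-a>S17; S17-b>S19; S18-a>S19; S18-b>S2; S19-a>S19; S19-b>S6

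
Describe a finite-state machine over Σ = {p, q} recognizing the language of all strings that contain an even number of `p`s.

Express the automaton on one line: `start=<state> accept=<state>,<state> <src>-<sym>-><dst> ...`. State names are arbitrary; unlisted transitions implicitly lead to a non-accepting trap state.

The only thing that matters is how many `p`s have appeared, reduced mod 2. Use one state per residue: S0 for 0, …, S1 for 1. Reading `p` moves to the next residue; anything else stays put. S0 is accepting.
        p   q  
>* S0   S1  S0 
   S1   S0  S1 
(> = start, * = accepting)

start=S0 accept=S0 S0-p->S1 S0-q->S0 S1-p->S0 S1-q->S1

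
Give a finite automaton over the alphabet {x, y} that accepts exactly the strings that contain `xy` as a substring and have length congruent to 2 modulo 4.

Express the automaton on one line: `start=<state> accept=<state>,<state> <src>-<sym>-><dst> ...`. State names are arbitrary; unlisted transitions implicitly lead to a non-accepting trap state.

start=S0 accept=S4 S0-x->S1 S0-y->S2 S1-x->S3 S1-y->S4 S2-x->S3 S2-y->S5 S3-x->S6 S3-y->S7 S4-x->S7 S4-y->S7 S5-x->S6 S5-y->S8 S6-x->S9 S6-y->S10 S7-x->S10 S7-y->S10 S8-x->S9 S8-y->S0 S9-x->S1 S9-y->S11 S10-x->S11 S10-y->S11 S11-x->S4 S11-y->S4

Run two small machines in parallel and take their product. One (3 states) tracks whether and how much of `xy` has been seen; the other (4 states) tracks the input length modulo 4. Each combined state is a pair, one component from each; accept when both components accept.
          x    y  
>  S0     S1   S2 
   S1     S3   S4 
   S2     S3   S5 
   S3     S6   S7 
 * S4     S7   S7 
   S5     S6   S8 
   S6     S9  S10 
   S7    S10  S10 
   S8     S9   S0 
   S9     S1  S11 
   S10   S11  S11 
   S11    S4   S4 
(> = start, * = accepting)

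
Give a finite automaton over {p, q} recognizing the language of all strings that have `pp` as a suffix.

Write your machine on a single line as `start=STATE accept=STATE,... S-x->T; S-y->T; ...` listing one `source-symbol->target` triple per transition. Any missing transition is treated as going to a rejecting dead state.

Let each state record the length of the longest suffix of the input read so far that is also a prefix of `pp`. s1 means the last symbol is `p`; s2 means the last 2 symbols are `pp`. Accept only at s2, where the string currently ends in `pp`.
        p   q  
>  s0   s1  s0 
   s1   s2  s0 
 * s2   s2  s0 
(> = start, * = accepting)

start=s0; accept=s2; s0-p->s1; s0-q->s0; s1-p->s2; s1-q->s0; s2-p->s2; s2-q->s0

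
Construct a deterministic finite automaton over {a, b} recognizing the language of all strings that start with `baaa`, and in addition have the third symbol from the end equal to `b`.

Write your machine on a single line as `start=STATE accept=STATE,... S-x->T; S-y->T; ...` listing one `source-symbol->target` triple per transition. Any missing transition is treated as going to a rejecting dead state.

start=q0; accept=q20,q21,q22,q23; q0-a->q1; q0-b->q2; q1-a->q3; q1-b->q4; q2-a->q5; q2-b->q6; q3-a->q7; q3-b->q8; q4-a->q9; q4-b->q10; q5-a->q11; q5-b->q12; q6-a->q13; q6-b->q14; q7-a->q7; q7-b->q8; q8-a->q9; q8-b->q10; q9-a->q15; q9-b->q12; q10-a->q13; q10-b->q14; q11-a->q16; q11-b->q8; q12-a->q9; q12-b->q10; q13-a->q15; q13-b->q12; q14-a->q13; q14-b->q14; q15-a->q7; q15-b->q8; q16-a->q16; q16-b->q17; q17-a->q18; q17-b->q19; q18-a->q20; q18-b->q21; q19-a->q22; q19-b->q23; q20-a->q16; q20-b->q17; q21-a->q18; q21-b->q19; q22-a->q20; q22-b->q21; q23-a->q22; q23-b->q23

Handle the two conditions separately and then intersect. The first has 6 states tracking whether the input so far still matches the prefix `baaa`; the second has 15 states tracking the last 3 symbols read. A product state is a pair (one from each), accepting exactly when both do.
A 24-state machine:
          a    b  
>  q0     q1   q2 
   q1     q3   q4 
   q2     q5   q6 
   q3     q7   q8 
   q4     q9  q10 
   q5    q11  q12 
   q6    q13  q14 
   q7     q7   q8 
   q8     q9  q10 
   q9    q15  q12 
   q10   q13  q14 
   q11   q16   q8 
   q12    q9  q10 
   q13   q15  q12 
   q14   q13  q14 
   q15    q7   q8 
   q16   q16  q17 
   q17   q18  q19 
   q18   q20  q21 
   q19   q22  q23 
 * q20   q16  q17 
 * q21   q18  q19 
 * q22   q20  q21 
 * q23   q22  q23 
(> = start, * = accepting)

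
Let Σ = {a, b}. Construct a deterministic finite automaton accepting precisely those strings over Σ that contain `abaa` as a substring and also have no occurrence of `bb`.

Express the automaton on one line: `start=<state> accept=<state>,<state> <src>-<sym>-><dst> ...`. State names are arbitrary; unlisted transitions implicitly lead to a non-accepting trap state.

Handle the two conditions separately and then intersect. The first has 5 states tracking whether and how much of `abaa` has been seen; the second has 3 states tracking partial matches of the forbidden pattern `bb`. A product state is a pair (one from each), accepting exactly when both do. Minimizing collapses redundant product states.
With 8 states:
        a   b  
>  S0   S1  S2 
   S1   S1  S3 
   S2   S1  S4 
   S3   S5  S4 
   S4   S4  S4 
   S5   S6  S3 
 * S6   S6  S7 
 * S7   S6  S4 
(> = start, * = accepting)

start=S0 accept=S6,S7 S0-a->S1 S0-b->S2 S1-a->S1 S1-b->S3 S2-a->S1 S2-b->S4 S3-a->S5 S3-b->S4 S4-a->S4 S4-b->S4 S5-a->S6 S5-b->S3 S6-a->S6 S6-b->S7 S7-a->S6 S7-b->S4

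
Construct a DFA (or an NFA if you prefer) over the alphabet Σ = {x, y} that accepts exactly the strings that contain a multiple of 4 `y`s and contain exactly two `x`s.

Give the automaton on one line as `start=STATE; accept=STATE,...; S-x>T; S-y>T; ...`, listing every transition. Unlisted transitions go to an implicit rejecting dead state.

Handle the two conditions separately and then intersect. One (4 states) tracks the count of `y`s modulo 4; the other (4 states) tracks the count of `x`s, saturating at 3. Each combined state is a pair, one component from each; accept when both components accept. Equivalent product states are then merged.
A 13-state machine:
          x    y  
>  q0     q1   q2 
   q1     q3   q4 
   q2     q4   q5 
 * q3     q6   q7 
   q4     q7   q8 
   q5     q8   q9 
   q6     q6   q6 
   q7     q6  q10 
   q8    q10  q11 
   q9    q11   q0 
   q10    q6  q12 
   q11   q12   q1 
   q12    q6   q3 
(> = start, * = accepting)

start=q0; accept=q3; q0-x>q1; q0-y>q2; q1-x>q3; q1-y>q4; q2-x>q4; q2-y>q5; q3-x>q6; q3-y>q7; q4-x>q7; q4-y>q8; q5-x>q8; q5-y>q9; q6-x>q6; q6-y>q6; q7-x>q6; q7-y>q10; q8-x>q10; q8-y>q11; q9-x>q11; q9-y>q0; q10-x>q6; q10-y>q12; q11-x>q12; q11-y>q1; q12-x>q6; q12-y>q3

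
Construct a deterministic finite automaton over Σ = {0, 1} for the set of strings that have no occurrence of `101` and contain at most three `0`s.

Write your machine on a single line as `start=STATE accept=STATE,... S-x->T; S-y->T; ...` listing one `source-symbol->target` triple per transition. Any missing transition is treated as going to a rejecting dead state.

start=q0; accept=q0,q1,q2,q3,q4,q5,q6,q7,q8,q11,q12; q0-0->q1; q0-1->q2; q1-0->q3; q1-1->q4; q2-0->q5; q2-1->q2; q3-0->q6; q3-1->q7; q4-0->q8; q4-1->q4; q5-0->q3; q5-1->q9; q6-0->q10; q6-1->q11; q7-0->q12; q7-1->q7; q8-0->q6; q8-1->q13; q9-0->q13; q9-1->q9; q10-0->q10; q10-1->q14; q11-0->q15; q11-1->q11; q12-0->q10; q12-1->q16; q13-0->q16; q13-1->q13; q14-0->q15; q14-1->q14; q15-0->q10; q15-1->q17; q16-0->q17; q16-1->q16; q17-0->q17; q17-1->q17

Build one automaton per condition and run them in lockstep. The first has 4 states tracking partial matches of the forbidden pattern `101`; the second has 5 states tracking the count of `0`s, saturating at 4. A product state is a pair (one from each), accepting exactly when both do.
With 18 states:
          0    1  
>* q0     q1   q2 
 * q1     q3   q4 
 * q2     q5   q2 
 * q3     q6   q7 
 * q4     q8   q4 
 * q5     q3   q9 
 * q6    q10  q11 
 * q7    q12   q7 
 * q8     q6  q13 
   q9    q13   q9 
   q10   q10  q14 
 * q11   q15  q11 
 * q12   q10  q16 
   q13   q16  q13 
   q14   q15  q14 
   q15   q10  q17 
   q16   q17  q16 
   q17   q17  q17 
(> = start, * = accepting)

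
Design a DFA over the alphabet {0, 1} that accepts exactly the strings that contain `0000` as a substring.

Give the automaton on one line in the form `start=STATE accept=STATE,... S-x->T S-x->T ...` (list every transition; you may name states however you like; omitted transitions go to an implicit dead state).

start=q0 accept=q4 q0-0->q1 q0-1->q0 q1-0->q2 q1-1->q0 q2-0->q3 q2-1->q0 q3-0->q4 q3-1->q0 q4-0->q4 q4-1->q4

States q0..q3 record the length of the longest prefix of `0000` that matches the current input suffix. Reaching q4 means `0000` has been seen, and we stay there forever. Accept from q4.
A 5-state machine:
        0   1  
>  q0   q1  q0 
   q1   q2  q0 
   q2   q3  q0 
   q3   q4  q0 
 * q4   q4  q4 
(> = start, * = accepting)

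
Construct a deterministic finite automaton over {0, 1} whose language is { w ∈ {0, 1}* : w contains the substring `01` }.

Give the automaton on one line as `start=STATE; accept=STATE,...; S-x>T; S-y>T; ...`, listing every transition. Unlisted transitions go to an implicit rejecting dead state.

Track how much of `01` has been matched so far: state q0 is no progress, q2 is the absorbing accept state reached once `01` has occurred. Intermediate states record partial matches; on a mismatch, fall back to the longest reusable overlap.
A 3-state machine:
        0   1  
>  q0   q1  q0 
   q1   q1  q2 
 * q2   q2  q2 
(> = start, * = accepting)

start=q0; accept=q2; q0-0>q1; q0-1>q0; q1-0>q1; q1-1>q2; q2-0>q2; q2-1>q2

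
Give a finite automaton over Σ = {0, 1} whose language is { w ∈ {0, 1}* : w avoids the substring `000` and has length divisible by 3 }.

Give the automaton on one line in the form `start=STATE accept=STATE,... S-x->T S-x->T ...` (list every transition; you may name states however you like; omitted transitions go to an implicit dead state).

start=s0 accept=s0,s7,s8 s0-0->s1 s0-1->s2 s1-0->s3 s1-1->s4 s2-0->s5 s2-1->s4 s3-0->s6 s3-1->s0 s4-0->s7 s4-1->s0 s5-0->s8 s5-1->s0 s6-0->s6 s6-1->s6 s7-0->s9 s7-1->s2 s8-0->s6 s8-1->s2 s9-0->s6 s9-1->s4

Handle the two conditions separately and then intersect. The first has 4 states tracking partial matches of the forbidden pattern `000`; the second has 3 states tracking the input length modulo 3. A product state is a pair (one from each), accepting exactly when both do. After merging equivalent states the machine shrinks.
        0   1  
>* s0   s1  s2 
   s1   s3  s4 
   s2   s5  s4 
   s3   s6  s0 
   s4   s7  s0 
   s5   s8  s0 
   s6   s6  s6 
 * s7   s9  s2 
 * s8   s6  s2 
   s9   s6  s4 
(> = start, * = accepting)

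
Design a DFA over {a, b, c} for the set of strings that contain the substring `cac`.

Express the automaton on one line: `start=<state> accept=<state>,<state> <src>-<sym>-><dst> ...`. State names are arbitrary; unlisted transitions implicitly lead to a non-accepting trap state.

States q0..q2 record the length of the longest prefix of `cac` that matches the current input suffix. Reaching q3 means `cac` has been seen, and we stay there forever. Accept from q3.
With 4 states:
        a   b   c  
>  q0   q0  q0  q1 
   q1   q2  q0  q1 
   q2   q0  q0  q3 
 * q3   q3  q3  q3 
(> = start, * = accepting)

start=q0 accept=q3 q0-a->q0 q0-b->q0 q0-c->q1 q1-a->q2 q1-b->q0 q1-c->q1 q2-a->q0 q2-b->q0 q2-c->q3 q3-a->q3 q3-b->q3 q3-c->q3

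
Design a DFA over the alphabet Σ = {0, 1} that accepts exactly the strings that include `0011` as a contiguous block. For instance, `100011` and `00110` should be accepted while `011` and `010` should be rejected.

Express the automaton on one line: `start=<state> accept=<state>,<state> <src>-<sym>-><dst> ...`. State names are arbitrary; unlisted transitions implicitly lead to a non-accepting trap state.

start=S0 accept=S4 S0-0->S1 S0-1->S0 S1-0->S2 S1-1->S0 S2-0->S2 S2-1->S3 S3-0->S1 S3-1->S4 S4-0->S4 S4-1->S4

States S0..S3 record the length of the longest prefix of `0011` that matches the current input suffix. Reaching S4 means `0011` has been seen, and we stay there forever. Accept from S4.
A 5-state machine:
        0   1  
>  S0   S1  S0 
   S1   S2  S0 
   S2   S2  S3 
   S3   S1  S4 
 * S4   S4  S4 
(> = start, * = accepting)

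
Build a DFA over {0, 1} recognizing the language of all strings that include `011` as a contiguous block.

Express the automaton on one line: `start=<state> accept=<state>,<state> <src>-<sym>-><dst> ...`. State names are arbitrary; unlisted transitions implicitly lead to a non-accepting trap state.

States s0..s2 record the length of the longest prefix of `011` that matches the current input suffix. Reaching s3 means `011` has been seen, and we stay there forever. Accept from s3.
4 states suffice.
        0   1  
>  s0   s1  s0 
   s1   s1  s2 
   s2   s1  s3 
 * s3   s3  s3 
(> = start, * = accepting)

start=s0 accept=s3 s0-0->s1 s0-1->s0 s1-0->s1 s1-1->s2 s2-0->s1 s2-1->s3 s3-0->s3 s3-1->s3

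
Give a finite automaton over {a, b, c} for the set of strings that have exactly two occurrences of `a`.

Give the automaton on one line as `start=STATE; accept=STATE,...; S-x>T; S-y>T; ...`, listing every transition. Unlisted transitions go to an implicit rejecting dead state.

start=s0; accept=s2; s0-a>s1; s0-b>s0; s0-c>s0; s1-a>s2; s1-b>s1; s1-c>s1; s2-a>s3; s2-b>s2; s2-c>s2; s3-a>s3; s3-b>s3; s3-c>s3

Only the number of `a`s matters, and only up to 3. Make a chain s0 → s1 → s2 → s3 advanced by each `a` (with s3 absorbing); every other symbol self-loops. The accepting set is {s2}.
A 4-state machine:
        a   b   c  
>  s0   s1  s0  s0 
   s1   s2  s1  s1 
 * s2   s3  s2  s2 
   s3   s3  s3  s3 
(> = start, * = accepting)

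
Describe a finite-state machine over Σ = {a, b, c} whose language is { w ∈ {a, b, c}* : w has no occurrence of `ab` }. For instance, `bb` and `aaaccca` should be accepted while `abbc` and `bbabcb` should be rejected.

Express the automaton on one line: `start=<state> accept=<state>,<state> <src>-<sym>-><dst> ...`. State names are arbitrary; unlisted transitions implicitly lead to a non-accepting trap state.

This is the complement of 'contains `ab`'. Use the same substring-matching states — q0 through q2 holding how much of `ab` has just been matched — but flip the accepting set: everything except the trap q2 accepts.
A 3-state machine:
        a   b   c  
>* q0   q1  q0  q0 
 * q1   q1  q2  q0 
   q2   q2  q2  q2 
(> = start, * = accepting)

start=q0 accept=q0,q1 q0-a->q1 q0-b->q0 q0-c->q0 q1-a->q1 q1-b->q2 q1-c->q0 q2-a->q2 q2-b->q2 q2-c->q2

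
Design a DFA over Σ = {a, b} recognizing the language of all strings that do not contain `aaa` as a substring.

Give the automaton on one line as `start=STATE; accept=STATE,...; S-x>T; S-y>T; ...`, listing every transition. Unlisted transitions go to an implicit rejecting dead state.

start=s0; accept=s0,s1,s2; s0-a>s1; s0-b>s0; s1-a>s2; s1-b>s0; s2-a>s3; s2-b>s0; s3-a>s3; s3-b>s3

This is the complement of 'contains `aaa`'. Use the same substring-matching states — s0 through s3 holding how much of `aaa` has just been matched — but flip the accepting set: everything except the trap s3 accepts.
A 4-state machine:
        a   b  
>* s0   s1  s0 
 * s1   s2  s0 
 * s2   s3  s0 
   s3   s3  s3 
(> = start, * = accepting)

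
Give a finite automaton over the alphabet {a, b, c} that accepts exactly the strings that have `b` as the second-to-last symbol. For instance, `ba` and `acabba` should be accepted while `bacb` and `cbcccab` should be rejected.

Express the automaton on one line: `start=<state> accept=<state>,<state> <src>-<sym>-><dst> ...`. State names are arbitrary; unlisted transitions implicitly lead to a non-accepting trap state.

Because acceptance depends on a position counted from the end, the machine has to buffer the most recent 2 symbols. Make each state the string of the last up-to-2 symbols read; on input `x` shift the window left and append `x`. Accept when the buffered window has length 2 and begins with `b`.
13 states suffice.
          a    b    c  
>  q0     q1   q2   q3 
   q1     q4   q5   q6 
   q2     q7   q8   q9 
   q3    q10  q11  q12 
   q4     q4   q5   q6 
   q5     q7   q8   q9 
   q6    q10  q11  q12 
 * q7     q4   q5   q6 
 * q8     q7   q8   q9 
 * q9    q10  q11  q12 
   q10    q4   q5   q6 
   q11    q7   q8   q9 
   q12   q10  q11  q12 
(> = start, * = accepting)

start=q0 accept=q7,q8,q9 q0-a->q1 q0-b->q2 q0-c->q3 q1-a->q4 q1-b->q5 q1-c->q6 q2-a->q7 q2-b->q8 q2-c->q9 q3-a->q10 q3-b->q11 q3-c->q12 q4-a->q4 q4-b->q5 q4-c->q6 q5-a->q7 q5-b->q8 q5-c->q9 q6-a->q10 q6-b->q11 q6-c->q12 q7-a->q4 q7-b->q5 q7-c->q6 q8-a->q7 q8-b->q8 q8-c->q9 q9-a->q10 q9-b->q11 q9-c->q12 q10-a->q4 q10-b->q5 q10-c->q6 q11-a->q7 q11-b->q8 q11-c->q9 q12-a->q10 q12-b->q11 q12-c->q12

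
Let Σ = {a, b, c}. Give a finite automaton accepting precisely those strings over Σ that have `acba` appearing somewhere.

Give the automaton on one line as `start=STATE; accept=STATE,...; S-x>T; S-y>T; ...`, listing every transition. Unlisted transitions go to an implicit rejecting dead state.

start=q0; accept=q4; q0-a>q1; q0-b>q0; q0-c>q0; q1-a>q1; q1-b>q0; q1-c>q2; q2-a>q1; q2-b>q3; q2-c>q0; q3-a>q4; q3-b>q0; q3-c>q0; q4-a>q4; q4-b>q4; q4-c>q4

Track how much of `acba` has been matched so far: state q0 is no progress, q4 is the absorbing accept state reached once `acba` has occurred. Intermediate states record partial matches; on a mismatch, fall back to the longest reusable overlap.
With 5 states:
        a   b   c  
>  q0   q1  q0  q0 
   q1   q1  q0  q2 
   q2   q1  q3  q0 
   q3   q4  q0  q0 
 * q4   q4  q4  q4 
(> = start, * = accepting)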